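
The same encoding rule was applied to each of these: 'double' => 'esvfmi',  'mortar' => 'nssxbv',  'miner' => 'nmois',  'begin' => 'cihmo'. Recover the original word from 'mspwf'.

A repeating key of period 2 is used — shifts +1, +4 over and over.
Reversing it on mspwf: m−1=l, s−4=o, p−1=o, w−4=s, f−1=e.

loose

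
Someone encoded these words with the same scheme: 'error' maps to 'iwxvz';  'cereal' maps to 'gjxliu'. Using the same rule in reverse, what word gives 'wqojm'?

The shift increases by 1 at each position, starting from +4: 4, 5, 6, ….
Reversing it on wqojm: w−4=s, q−5=l, o−6=i, j−7=c, m−8=e.

slice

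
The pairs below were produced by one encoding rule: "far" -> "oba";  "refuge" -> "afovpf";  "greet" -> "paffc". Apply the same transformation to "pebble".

yfkkuf

The shift depends on letter class: consonant f→o is +9, but vowel a→b is +1. The rule splits by letter class: vowels +1, consonants +9.
Applying it to pebble: p(cons)+9=y, e(vowel)+1=f, b(cons)+9=k, b(cons)+9=k, l(cons)+9=u, e(vowel)+1=f.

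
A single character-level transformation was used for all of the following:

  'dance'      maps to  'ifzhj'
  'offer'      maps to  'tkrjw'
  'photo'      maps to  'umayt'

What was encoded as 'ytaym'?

The shifts repeat in a cycle of length 3: positions 0,1,… shift by +5, +5, +12, then the pattern repeats.
Undoing it on ytaym: y−5=t, t−5=o, a−12=o, y−5=t, m−5=h.

tooth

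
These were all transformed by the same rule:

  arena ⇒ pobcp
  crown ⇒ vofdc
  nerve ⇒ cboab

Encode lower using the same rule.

a(0)→p(15) and r(17)→o(14) fit y≡3x+15 (mod 26); the inverse of 3 mod 26 is 9. This is an affine cipher: with a=0,…,z=25, each position x becomes (3x+15) mod 26.
For lower: l(11)→3·11+15≡22=w; o(14)→3·14+15≡5=f; w(22)→3·22+15≡3=d; e(4)→3·4+15≡1=b; r(17)→3·17+15≡14=o (all mod 26).

wfdbo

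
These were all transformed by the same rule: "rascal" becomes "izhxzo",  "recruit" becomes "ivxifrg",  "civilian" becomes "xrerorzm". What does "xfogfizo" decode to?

Each pair mirrors across the alphabet (r↔i, a↔z, s↔h): positions sum to 25. Letters are reflected about the middle of the alphabet (position → 25−position): Atbash.
Decoding xfogfizo: x↔c, f↔u, o↔l, g↔t, f↔u, i↔r, z↔a, o↔l.

cultural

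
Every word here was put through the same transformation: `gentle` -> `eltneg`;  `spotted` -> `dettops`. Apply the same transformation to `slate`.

etals

The output letters match the input read backwards: gentle reversed is eltneg. It's just the letters in reverse order.
Applying it to slate: reverse → etals.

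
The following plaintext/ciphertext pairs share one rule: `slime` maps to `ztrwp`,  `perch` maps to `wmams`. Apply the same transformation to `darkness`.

In slime: s→z is +7, l→t is +8, i→r is +9, m→w is +10 — the shift increases by 1 each position. Each letter shifts forward by (position + 7), i.e. 7, 8, 9, … — the shift grows by one for each successive letter.
Applying it to darkness: d+7=k, a+8=i, r+9=a, k+10=u, n+11=y, e+12=q, s+13=f, s+14=g.

kiauyqfg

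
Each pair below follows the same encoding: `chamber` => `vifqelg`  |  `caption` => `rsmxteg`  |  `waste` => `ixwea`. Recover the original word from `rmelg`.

Read the word backwards and shift each letter +4.
Reversing it on rmelg: shift back: r−4=n, m−4=i, e−4=a, l−4=h, g−4=c → niahc; then reverse → chain.

chain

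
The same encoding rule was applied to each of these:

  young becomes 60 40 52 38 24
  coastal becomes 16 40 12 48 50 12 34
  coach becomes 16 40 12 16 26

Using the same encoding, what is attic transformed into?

12 50 50 28 16

Each letter becomes 2×(its alphabet position, a=1..z=26) + 10.
Applying it to attic: a=1→12, t=20→50, t=20→50, i=9→28, c=3→16.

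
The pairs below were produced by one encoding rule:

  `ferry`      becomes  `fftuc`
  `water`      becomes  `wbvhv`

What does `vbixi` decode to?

vague

Each letter shifts forward by its position index (0, 1, 2, …) — the shift grows by one for each successive letter.
Decoding vbixi: v−0=v, b−1=a, i−2=g, x−3=u, i−4=e.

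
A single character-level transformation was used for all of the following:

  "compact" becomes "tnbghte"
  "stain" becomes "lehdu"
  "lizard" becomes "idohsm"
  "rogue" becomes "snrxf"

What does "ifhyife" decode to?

c(2)→t(19) and o(14)→n(13) fit y≡19x+7 (mod 26); the inverse of 19 mod 26 is 11. This is an affine cipher: with a=0,…,z=25, each position x becomes (19x+7) mod 26.
Decoding ifhyife: i(8)→11·(8−7)≡11=l; f(5)→11·(5−7)≡4=e; h(7)→11·(7−7)≡0=a; y(24)→11·(24−7)≡5=f; i(8)→11·(8−7)≡11=l; f(5)→11·(5−7)≡4=e; e(4)→11·(4−7)≡19=t (all mod 26).

leaflet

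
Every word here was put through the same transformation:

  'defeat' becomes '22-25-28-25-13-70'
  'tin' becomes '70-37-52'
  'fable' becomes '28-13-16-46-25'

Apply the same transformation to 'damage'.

d(#4)→22 and e(#5)→25: differences scale by 3, so n = 3·pos + 10. The formula is n = 3×(alphabet index, a=1) + 10.
For damage: d=4→22, a=1→13, m=13→49, a=1→13, g=7→31, e=5→25.

22-13-49-13-31-25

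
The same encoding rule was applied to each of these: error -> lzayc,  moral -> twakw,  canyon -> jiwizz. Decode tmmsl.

media

In error: e→l is +7, r→z is +8, r→a is +9, o→y is +10 — the shift increases by 1 each position. Letter i (0-indexed) is shifted by i+7, so successive shifts are 7, 8, 9, ….
Reversing it on tmmsl: t−7=m, m−8=e, m−9=d, s−10=i, l−11=a.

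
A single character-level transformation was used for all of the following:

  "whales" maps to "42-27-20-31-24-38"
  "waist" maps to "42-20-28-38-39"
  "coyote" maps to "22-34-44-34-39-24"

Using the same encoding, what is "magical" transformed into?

Each letter is replaced by its alphabet position (a=1..z=26) + 19.
Applying it to magical: m=13→32, a=1→20, g=7→26, i=9→28, c=3→22, a=1→20, l=12→31.

32-20-26-28-22-20-31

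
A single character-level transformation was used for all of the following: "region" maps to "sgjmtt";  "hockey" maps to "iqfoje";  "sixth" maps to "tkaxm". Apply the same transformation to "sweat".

In region: r→s is +1, e→g is +2, g→j is +3, i→m is +4 — the shift increases by 1 each position. Letter i (0-indexed) is shifted by i+1, so successive shifts are 1, 2, 3, ….
On sweat: s+1=t, w+2=y, e+3=h, a+4=e, t+5=y.

tyhey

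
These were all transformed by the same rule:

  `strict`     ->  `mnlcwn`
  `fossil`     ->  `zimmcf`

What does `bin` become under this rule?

Compare letters: s→m is +20, t→n is +20, r→l is +20 — a constant shift. This is a Caesar cipher with shift 20.
Applying it to bin: b+20=v, i+20=c, n+20=h.

vch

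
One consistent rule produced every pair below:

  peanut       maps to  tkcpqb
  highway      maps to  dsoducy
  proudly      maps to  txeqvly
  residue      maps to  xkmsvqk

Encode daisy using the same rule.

vcsmy

Treating letters as 0–25, the rule is x ↦ 15x + 2 (mod 26).
Applying it to daisy: d(3)→15·3+2≡21=v; a(0)→15·0+2≡2=c; i(8)→15·8+2≡18=s; s(18)→15·18+2≡12=m; y(24)→15·24+2≡24=y (all mod 26).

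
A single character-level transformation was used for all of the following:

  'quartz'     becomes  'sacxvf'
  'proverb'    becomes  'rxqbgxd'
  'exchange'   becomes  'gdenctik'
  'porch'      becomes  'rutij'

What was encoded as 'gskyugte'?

A repeating key of period 2 is used — shifts +2, +6 over and over.
Reversing it on gskyugte: g−2=e, s−6=m, k−2=i, y−6=s, u−2=s, g−6=a, t−2=r, e−6=y.

emissary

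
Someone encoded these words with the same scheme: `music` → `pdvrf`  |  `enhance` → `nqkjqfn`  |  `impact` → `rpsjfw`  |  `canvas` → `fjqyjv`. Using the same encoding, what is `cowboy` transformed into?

fxzexb

The shift depends on letter class: consonant m→p is +3, but vowel u→d is +9. Two shifts are in play — +9 for a/e/i/o/u, +3 for every other letter.
For cowboy: c(cons)+3=f, o(vowel)+9=x, w(cons)+3=z, b(cons)+3=e, o(vowel)+9=x, y(cons)+3=b.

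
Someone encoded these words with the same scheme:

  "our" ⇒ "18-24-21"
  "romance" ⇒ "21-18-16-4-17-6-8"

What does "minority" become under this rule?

16-12-17-18-21-12-23-28

o is letter #15 and maps to 18: an offset of 3. Each letter is replaced by its alphabet position (a=1..z=26) + 3.
Applying it to minority: m=13→16, i=9→12, n=14→17, o=15→18, r=18→21, i=9→12, t=20→23, y=25→28.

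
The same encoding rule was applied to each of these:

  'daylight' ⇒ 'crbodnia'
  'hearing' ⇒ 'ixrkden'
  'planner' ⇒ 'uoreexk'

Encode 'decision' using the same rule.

cxhdfdze

Treating letters as 0–25, the rule is x ↦ 21x + 17 (mod 26).
On decision: d(3)→21·3+17≡2=c; e(4)→21·4+17≡23=x; c(2)→21·2+17≡7=h; i(8)→21·8+17≡3=d; s(18)→21·18+17≡5=f; i(8)→21·8+17≡3=d; o(14)→21·14+17≡25=z; n(13)→21·13+17≡4=e (all mod 26).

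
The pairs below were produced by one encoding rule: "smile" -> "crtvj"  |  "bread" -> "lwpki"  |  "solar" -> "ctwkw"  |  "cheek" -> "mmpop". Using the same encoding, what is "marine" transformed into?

Shifts by position in smile: pos 0: s→c (+10), pos 1: m→r (+5), pos 2: i→t (+11), pos 3: l→v (+10), pos 4: e→j (+5) — repeating every 3. A repeating key of period 3 is used — shifts +10, +5, +11 over and over.
Applying it to marine: m+10=w, a+5=f, r+11=c, i+10=s, n+5=s, e+11=p.

wfcssp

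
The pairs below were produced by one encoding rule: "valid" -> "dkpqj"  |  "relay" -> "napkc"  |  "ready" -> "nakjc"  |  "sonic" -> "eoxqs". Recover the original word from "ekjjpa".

Treating letters as 0–25, the rule is x ↦ 17x + 10 (mod 26).
Undoing it on ekjjpa: e(4)→23·(4−10)≡18=s; k(10)→23·(10−10)≡0=a; j(9)→23·(9−10)≡3=d; j(9)→23·(9−10)≡3=d; p(15)→23·(15−10)≡11=l; a(0)→23·(0−10)≡4=e (all mod 26).

saddle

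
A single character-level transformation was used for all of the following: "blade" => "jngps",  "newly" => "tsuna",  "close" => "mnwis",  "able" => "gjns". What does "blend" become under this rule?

b(1)→j(9) and l(11)→n(13) fit y≡3x+6 (mod 26); the inverse of 3 mod 26 is 9. Treating letters as 0–25, the rule is x ↦ 3x + 6 (mod 26).
On blend: b(1)→3·1+6≡9=j; l(11)→3·11+6≡13=n; e(4)→3·4+6≡18=s; n(13)→3·13+6≡19=t; d(3)→3·3+6≡15=p (all mod 26).

jnstp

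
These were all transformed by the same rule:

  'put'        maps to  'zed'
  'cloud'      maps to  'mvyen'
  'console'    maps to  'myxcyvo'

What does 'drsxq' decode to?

Each letter is shifted forward by 10 in the alphabet (a Caesar shift of +10).
Undoing it on drsxq: d−10=t, r−10=h, s−10=i, x−10=n, q−10=g.

thing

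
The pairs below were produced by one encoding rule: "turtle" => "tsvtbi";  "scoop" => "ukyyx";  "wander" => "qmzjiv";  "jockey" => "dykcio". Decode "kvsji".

crude

t(19)→t(19) and u(20)→s(18) fit y≡25x+12 (mod 26); the inverse of 25 mod 26 is 25. Each letter's alphabet position (a=0..z=25) is mapped through 25·x+12 mod 26 — an affine cipher.
Undoing it on kvsji: k(10)→25·(10−12)≡2=c; v(21)→25·(21−12)≡17=r; s(18)→25·(18−12)≡20=u; j(9)→25·(9−12)≡3=d; i(8)→25·(8−12)≡4=e (all mod 26).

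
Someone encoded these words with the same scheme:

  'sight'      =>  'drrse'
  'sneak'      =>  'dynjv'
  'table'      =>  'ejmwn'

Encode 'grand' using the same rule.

The shift depends on letter class: consonant s→d is +11, but vowel i→r is +9. The rule splits by letter class: vowels +9, consonants +11.
Applying it to grand: g(cons)+11=r, r(cons)+11=c, a(vowel)+9=j, n(cons)+11=y, d(cons)+11=o.

rcjyo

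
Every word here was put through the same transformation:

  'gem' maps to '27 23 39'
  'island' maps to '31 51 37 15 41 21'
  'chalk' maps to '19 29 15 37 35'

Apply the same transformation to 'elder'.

23 37 21 23 49

g(#7)→27 and e(#5)→23: differences scale by 2, so n = 2·pos + 13. With a=1..z=26, the number is 2·pos + 13.
Applying it to elder: e=5→23, l=12→37, d=4→21, e=5→23, r=18→49.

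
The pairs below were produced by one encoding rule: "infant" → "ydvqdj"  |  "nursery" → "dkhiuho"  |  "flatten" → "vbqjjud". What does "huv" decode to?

ref

Each letter is shifted forward by 16 in the alphabet (a Caesar shift of +16).
Reversing it on huv: h−16=r, u−16=e, v−16=f.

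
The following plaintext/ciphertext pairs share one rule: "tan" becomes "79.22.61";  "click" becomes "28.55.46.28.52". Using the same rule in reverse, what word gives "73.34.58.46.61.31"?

t(#20)→79 and a(#1)→22: differences scale by 3, so n = 3·pos + 19. Each letter becomes 3×(its alphabet position, a=1..z=26) + 19.
Undoing it on 73.34.58.46.61.31: 73→(73−19)÷3=18=r, 34→(34−19)÷3=5=e, 58→(58−19)÷3=13=m, 46→(46−19)÷3=9=i, 61→(61−19)÷3=14=n, 31→(31−19)÷3=4=d.

remind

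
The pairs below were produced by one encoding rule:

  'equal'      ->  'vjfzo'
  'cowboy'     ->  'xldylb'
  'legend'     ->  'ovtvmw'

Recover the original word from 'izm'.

ran

Each pair mirrors across the alphabet (e↔v, q↔j, u↔f): positions sum to 25. This is the alphabet-reversal cipher (Atbash): a becomes z, b becomes y, etc.
Decoding izm: i↔r, z↔a, m↔n.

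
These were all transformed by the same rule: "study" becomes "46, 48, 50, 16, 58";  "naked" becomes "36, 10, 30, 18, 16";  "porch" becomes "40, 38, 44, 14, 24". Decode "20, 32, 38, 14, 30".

flock

Each letter becomes 2×(its alphabet position, a=1..z=26) + 8.
Decoding 20, 32, 38, 14, 30: 20→(20−8)÷2=6=f, 32→(32−8)÷2=12=l, 38→(38−8)÷2=15=o, 14→(14−8)÷2=3=c, 30→(30−8)÷2=11=k.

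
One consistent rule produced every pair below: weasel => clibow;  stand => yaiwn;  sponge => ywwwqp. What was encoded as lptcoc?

filter

In weasel: w→c is +6, e→l is +7, a→i is +8, s→b is +9 — the shift increases by 1 each position. Letter i (0-indexed) is shifted by i+6, so successive shifts are 6, 7, 8, ….
Decoding lptcoc: l−6=f, p−7=i, t−8=l, c−9=t, o−10=e, c−11=r.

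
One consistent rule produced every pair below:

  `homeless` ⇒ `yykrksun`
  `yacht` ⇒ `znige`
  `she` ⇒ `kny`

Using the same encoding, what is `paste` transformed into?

kzygv

The output letters match the input read backwards, each shifted +6: homeless reversed is sselemoh. Read the word backwards and shift each letter +6.
For paste: reverse → etsap; then shift: e+6=k, t+6=z, s+6=y, a+6=g, p+6=v.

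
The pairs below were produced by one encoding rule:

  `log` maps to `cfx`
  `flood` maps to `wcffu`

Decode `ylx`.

hug

Compare letters: l→c is +17, o→f is +17, g→x is +17 — a constant shift. Every letter moves 17 places later in the alphabet, wrapping around z→a.
Undoing it on ylx: y−17=h, l−17=u, x−17=g.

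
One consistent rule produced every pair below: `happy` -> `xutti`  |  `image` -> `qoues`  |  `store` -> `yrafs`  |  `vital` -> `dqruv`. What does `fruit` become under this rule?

h(7)→x(23) and a(0)→u(20) fit y≡19x+20 (mod 26); the inverse of 19 mod 26 is 11. Each letter's alphabet position (a=0..z=25) is mapped through 19·x+20 mod 26 — an affine cipher.
For fruit: f(5)→19·5+20≡11=l; r(17)→19·17+20≡5=f; u(20)→19·20+20≡10=k; i(8)→19·8+20≡16=q; t(19)→19·19+20≡17=r (all mod 26).

lfkqr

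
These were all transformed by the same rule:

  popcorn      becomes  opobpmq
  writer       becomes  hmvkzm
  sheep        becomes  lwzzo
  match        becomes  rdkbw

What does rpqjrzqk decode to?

monument

p(15)→o(14) and o(14)→p(15) fit y≡25x+3 (mod 26); the inverse of 25 mod 26 is 25. Treating letters as 0–25, the rule is x ↦ 25x + 3 (mod 26).
Reversing it on rpqjrzqk: r(17)→25·(17−3)≡12=m; p(15)→25·(15−3)≡14=o; q(16)→25·(16−3)≡13=n; j(9)→25·(9−3)≡20=u; r(17)→25·(17−3)≡12=m; z(25)→25·(25−3)≡4=e; q(16)→25·(16−3)≡13=n; k(10)→25·(10−3)≡19=t (all mod 26).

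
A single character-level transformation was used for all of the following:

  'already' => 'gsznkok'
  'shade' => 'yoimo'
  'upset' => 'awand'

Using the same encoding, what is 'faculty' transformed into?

In already: a→g is +6, l→s is +7, r→z is +8, e→n is +9 — the shift increases by 1 each position. The shift increases by 1 at each position, starting from +6: 6, 7, 8, ….
On faculty: f+6=l, a+7=h, c+8=k, u+9=d, l+10=v, t+11=e, y+12=k.

lhkdvek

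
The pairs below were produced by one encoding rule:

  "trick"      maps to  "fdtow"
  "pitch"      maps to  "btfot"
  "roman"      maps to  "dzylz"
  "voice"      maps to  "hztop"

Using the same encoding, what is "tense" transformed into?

fpzep

The shift depends on letter class: consonant t→f is +12, but vowel i→t is +11. Two shifts are in play — +11 for a/e/i/o/u, +12 for every other letter.
Applying it to tense: t(cons)+12=f, e(vowel)+11=p, n(cons)+12=z, s(cons)+12=e, e(vowel)+11=p.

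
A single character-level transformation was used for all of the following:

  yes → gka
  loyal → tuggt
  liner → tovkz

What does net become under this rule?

The shift depends on letter class: consonant y→g is +8, but vowel e→k is +6. Vowels shift forward by 6 and consonants shift forward by 8.
Applying it to net: n(cons)+8=v, e(vowel)+6=k, t(cons)+8=b.

vkb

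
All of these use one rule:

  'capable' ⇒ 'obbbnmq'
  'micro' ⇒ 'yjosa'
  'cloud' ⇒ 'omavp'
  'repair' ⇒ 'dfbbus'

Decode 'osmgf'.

craft

Shifts by position in capable: pos 0: c→o (+12), pos 1: a→b (+1), pos 2: p→b (+12), pos 3: a→b (+1) — repeating every 2. A repeating key of period 2 is used — shifts +12, +1 over and over.
Reversing it on osmgf: o−12=c, s−1=r, m−12=a, g−1=f, f−12=t.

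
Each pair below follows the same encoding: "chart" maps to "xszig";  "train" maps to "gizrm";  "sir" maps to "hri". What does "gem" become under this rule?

tvn

Each pair mirrors across the alphabet (c↔x, h↔s, a↔z): positions sum to 25. Each letter is replaced by its mirror in the alphabet: a↔z, b↔y, c↔x, and so on (the Atbash cipher).
Applying it to gem: g↔t, e↔v, m↔n.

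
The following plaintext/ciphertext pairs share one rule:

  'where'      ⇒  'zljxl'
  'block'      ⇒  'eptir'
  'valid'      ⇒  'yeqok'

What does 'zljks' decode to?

wheel

In where: w→z is +3, h→l is +4, e→j is +5, r→x is +6 — the shift increases by 1 each position. The shift increases by 1 at each position, starting from +3: 3, 4, 5, ….
Undoing it on zljks: z−3=w, l−4=h, j−5=e, k−6=e, s−7=l.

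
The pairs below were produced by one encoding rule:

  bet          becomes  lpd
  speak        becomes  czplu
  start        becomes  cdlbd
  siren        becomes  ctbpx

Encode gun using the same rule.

Two shifts are in play — +11 for a/e/i/o/u, +10 for every other letter.
For gun: g(cons)+10=q, u(vowel)+11=f, n(cons)+10=x.

qfx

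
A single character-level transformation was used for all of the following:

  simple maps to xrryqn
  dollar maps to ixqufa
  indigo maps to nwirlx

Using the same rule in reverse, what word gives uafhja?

prayer

Shifts by position in simple: pos 0: s→x (+5), pos 1: i→r (+9), pos 2: m→r (+5), pos 3: p→y (+9) — repeating every 2. A repeating key of period 2 is used — shifts +5, +9 over and over.
Reversing it on uafhja: u−5=p, a−9=r, f−5=a, h−9=y, j−5=e, a−9=r.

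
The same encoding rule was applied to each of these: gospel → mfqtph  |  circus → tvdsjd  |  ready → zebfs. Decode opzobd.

The output letters match the input read backwards, each shifted +1: gospel reversed is lepsog. Read the word backwards and shift each letter +1.
Reversing it on opzobd: shift back: o−1=n, p−1=o, z−1=y, o−1=n, b−1=a, d−1=c → noynac; then reverse → canyon.

canyon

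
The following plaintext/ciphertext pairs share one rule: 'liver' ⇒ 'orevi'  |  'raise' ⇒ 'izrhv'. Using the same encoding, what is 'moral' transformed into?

Each pair mirrors across the alphabet (l↔o, i↔r, v↔e): positions sum to 25. This is the alphabet-reversal cipher (Atbash): a becomes z, b becomes y, etc.
Applying it to moral: m↔n, o↔l, r↔i, a↔z, l↔o.

nlizo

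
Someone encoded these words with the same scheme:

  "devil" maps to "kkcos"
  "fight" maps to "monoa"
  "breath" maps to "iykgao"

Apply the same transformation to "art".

The shift depends on letter class: consonant d→k is +7, but vowel e→k is +6. The rule splits by letter class: vowels +6, consonants +7.
For art: a(vowel)+6=g, r(cons)+7=y, t(cons)+7=a.

gya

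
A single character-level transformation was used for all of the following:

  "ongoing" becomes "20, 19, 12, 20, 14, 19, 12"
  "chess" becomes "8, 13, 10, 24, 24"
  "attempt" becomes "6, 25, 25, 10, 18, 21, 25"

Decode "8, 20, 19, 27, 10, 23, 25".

o is letter #15 and maps to 20: an offset of 5. Each letter is replaced by its alphabet position (a=1..z=26) + 5.
Reversing it on 8, 20, 19, 27, 10, 23, 25: 8→(8−5)÷1=3=c, 20→(20−5)÷1=15=o, 19→(19−5)÷1=14=n, 27→(27−5)÷1=22=v, 10→(10−5)÷1=5=e, 23→(23−5)÷1=18=r, 25→(25−5)÷1=20=t.

convert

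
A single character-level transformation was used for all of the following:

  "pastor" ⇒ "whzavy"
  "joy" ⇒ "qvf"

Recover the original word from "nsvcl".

glove

Compare letters: p→w is +7, a→h is +7, s→z is +7 — a constant shift. It's a constant shift of +7 (ROT7).
Decoding nsvcl: n−7=g, s−7=l, v−7=o, c−7=v, l−7=e.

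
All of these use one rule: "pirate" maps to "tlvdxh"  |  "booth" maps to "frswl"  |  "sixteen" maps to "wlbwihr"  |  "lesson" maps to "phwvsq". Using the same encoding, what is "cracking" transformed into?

guefolrj

Shifts by position in pirate: pos 0: p→t (+4), pos 1: i→l (+3), pos 2: r→v (+4), pos 3: a→d (+3) — repeating every 2. The shifts repeat in a cycle of length 2: positions 0,1,… shift by +4, +3, then the pattern repeats.
Applying it to cracking: c+4=g, r+3=u, a+4=e, c+3=f, k+4=o, i+3=l, n+4=r, g+3=j.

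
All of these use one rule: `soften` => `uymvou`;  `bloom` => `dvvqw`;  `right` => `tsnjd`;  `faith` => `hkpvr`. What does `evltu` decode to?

clerk

Shifts by position in soften: pos 0: s→u (+2), pos 1: o→y (+10), pos 2: f→m (+7), pos 3: t→v (+2), pos 4: e→o (+10), pos 5: n→u (+7) — repeating every 3. A repeating key of period 3 is used — shifts +2, +10, +7 over and over.
Reversing it on evltu: e−2=c, v−10=l, l−7=e, t−2=r, u−10=k.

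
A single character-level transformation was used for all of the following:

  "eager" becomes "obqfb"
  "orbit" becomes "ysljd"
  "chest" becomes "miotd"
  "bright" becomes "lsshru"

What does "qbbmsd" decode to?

The shifts repeat in a cycle of length 2: positions 0,1,… shift by +10, +1, then the pattern repeats.
Reversing it on qbbmsd: q−10=g, b−1=a, b−10=r, m−1=l, s−10=i, d−1=c.

garlic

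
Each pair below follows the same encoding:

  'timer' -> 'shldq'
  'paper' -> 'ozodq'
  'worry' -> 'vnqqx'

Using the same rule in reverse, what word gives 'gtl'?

Compare letters: t→s is +25, i→h is +25, m→l is +25 — a constant shift. Every letter moves 25 places later in the alphabet, wrapping around z→a.
Reversing it on gtl: g−25=h, t−25=u, l−25=m.

hum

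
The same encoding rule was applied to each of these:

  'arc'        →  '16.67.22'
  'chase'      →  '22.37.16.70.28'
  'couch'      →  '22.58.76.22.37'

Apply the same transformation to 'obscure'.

a(#1)→16 and r(#18)→67: differences scale by 3, so n = 3·pos + 13. Each letter becomes 3×(its alphabet position, a=1..z=26) + 13.
For obscure: o=15→58, b=2→19, s=19→70, c=3→22, u=21→76, r=18→67, e=5→28.

58.19.70.22.76.67.28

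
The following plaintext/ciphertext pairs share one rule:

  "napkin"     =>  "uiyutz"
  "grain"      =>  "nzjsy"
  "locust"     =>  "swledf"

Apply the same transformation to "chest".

jpnce

In napkin: n→u is +7, a→i is +8, p→y is +9, k→u is +10 — the shift increases by 1 each position. Each letter shifts forward by (position + 7), i.e. 7, 8, 9, … — the shift grows by one for each successive letter.
Applying it to chest: c+7=j, h+8=p, e+9=n, s+10=c, t+11=e.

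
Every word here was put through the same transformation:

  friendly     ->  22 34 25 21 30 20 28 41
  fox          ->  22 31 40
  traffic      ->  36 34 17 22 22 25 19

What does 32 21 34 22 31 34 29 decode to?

perform

f is letter #6 and maps to 22: an offset of 16. The number is (letter's place in the alphabet, a=1) + 16.
Reversing it on 32 21 34 22 31 34 29: 32→(32−16)÷1=16=p, 21→(21−16)÷1=5=e, 34→(34−16)÷1=18=r, 22→(22−16)÷1=6=f, 31→(31−16)÷1=15=o, 34→(34−16)÷1=18=r, 29→(29−16)÷1=13=m.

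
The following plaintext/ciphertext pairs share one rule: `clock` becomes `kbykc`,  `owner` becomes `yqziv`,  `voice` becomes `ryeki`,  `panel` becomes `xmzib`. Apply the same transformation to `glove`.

gbyri

Treating letters as 0–25, the rule is x ↦ 25x + 12 (mod 26).
Applying it to glove: g(6)→25·6+12≡6=g; l(11)→25·11+12≡1=b; o(14)→25·14+12≡24=y; v(21)→25·21+12≡17=r; e(4)→25·4+12≡8=i (all mod 26).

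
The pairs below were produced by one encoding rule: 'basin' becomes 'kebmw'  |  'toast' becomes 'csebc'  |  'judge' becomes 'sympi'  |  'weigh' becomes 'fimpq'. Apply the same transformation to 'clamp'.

The shift depends on letter class: consonant b→k is +9, but vowel a→e is +4. Vowels shift forward by 4 and consonants shift forward by 9.
For clamp: c(cons)+9=l, l(cons)+9=u, a(vowel)+4=e, m(cons)+9=v, p(cons)+9=y.

luevy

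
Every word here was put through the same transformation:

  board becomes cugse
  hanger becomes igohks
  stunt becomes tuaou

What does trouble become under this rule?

The shift depends on letter class: consonant b→c is +1, but vowel o→u is +6. Vowels shift forward by 6 and consonants shift forward by 1.
For trouble: t(cons)+1=u, r(cons)+1=s, o(vowel)+6=u, u(vowel)+6=a, b(cons)+1=c, l(cons)+1=m, e(vowel)+6=k.

usuacmk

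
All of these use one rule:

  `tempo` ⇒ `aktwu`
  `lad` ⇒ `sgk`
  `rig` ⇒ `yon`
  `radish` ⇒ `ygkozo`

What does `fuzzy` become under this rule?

maggf

The shift depends on letter class: consonant t→a is +7, but vowel e→k is +6. Two shifts are in play — +6 for a/e/i/o/u, +7 for every other letter.
For fuzzy: f(cons)+7=m, u(vowel)+6=a, z(cons)+7=g, z(cons)+7=g, y(cons)+7=f.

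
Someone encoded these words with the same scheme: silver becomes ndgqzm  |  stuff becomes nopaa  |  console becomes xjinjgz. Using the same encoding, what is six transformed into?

nds

Compare letters: s→n is +21, i→d is +21, l→g is +21 — a constant shift. It's a constant shift of +21 (ROT21).
On six: s+21=n, i+21=d, x+21=s.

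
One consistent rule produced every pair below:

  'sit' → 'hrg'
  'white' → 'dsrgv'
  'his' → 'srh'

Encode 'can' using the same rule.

xzm

Each pair mirrors across the alphabet (s↔h, i↔r, t↔g): positions sum to 25. Each letter is replaced by its mirror in the alphabet: a↔z, b↔y, c↔x, and so on (the Atbash cipher).
For can: c↔x, a↔z, n↔m.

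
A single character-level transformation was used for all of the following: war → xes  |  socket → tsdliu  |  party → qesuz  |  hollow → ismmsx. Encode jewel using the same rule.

The rule splits by letter class: vowels +4, consonants +1.
On jewel: j(cons)+1=k, e(vowel)+4=i, w(cons)+1=x, e(vowel)+4=i, l(cons)+1=m.

kixim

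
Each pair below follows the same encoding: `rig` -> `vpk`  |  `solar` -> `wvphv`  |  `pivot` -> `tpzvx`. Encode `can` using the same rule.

ghr

The shift depends on letter class: consonant r→v is +4, but vowel i→p is +7. Vowels shift forward by 7 and consonants shift forward by 4.
Applying it to can: c(cons)+4=g, a(vowel)+7=h, n(cons)+4=r.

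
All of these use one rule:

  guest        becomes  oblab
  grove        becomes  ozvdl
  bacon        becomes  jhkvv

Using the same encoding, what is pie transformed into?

Vowels shift forward by 7 and consonants shift forward by 8.
For pie: p(cons)+8=x, i(vowel)+7=p, e(vowel)+7=l.

xpl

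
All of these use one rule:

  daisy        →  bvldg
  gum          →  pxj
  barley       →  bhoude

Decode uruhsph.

The output letters match the input read backwards, each shifted +3: daisy reversed is ysiad. The word is reversed, then every letter is shifted forward by 3.
Decoding uruhsph: shift back: u−3=r, r−3=o, u−3=r, h−3=e, s−3=p, p−3=m, h−3=e → rorepme; then reverse → emperor.

emperor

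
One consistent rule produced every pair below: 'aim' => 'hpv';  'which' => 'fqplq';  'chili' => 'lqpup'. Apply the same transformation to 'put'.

The shift depends on letter class: consonant m→v is +9, but vowel a→h is +7. The rule splits by letter class: vowels +7, consonants +9.
For put: p(cons)+9=y, u(vowel)+7=b, t(cons)+9=c.

ybc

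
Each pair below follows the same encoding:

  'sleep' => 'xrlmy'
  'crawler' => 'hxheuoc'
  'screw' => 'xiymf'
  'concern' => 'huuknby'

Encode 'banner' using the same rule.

In sleep: s→x is +5, l→r is +6, e→l is +7, e→m is +8 — the shift increases by 1 each position. Letter i (0-indexed) is shifted by i+5, so successive shifts are 5, 6, 7, ….
For banner: b+5=g, a+6=g, n+7=u, n+8=v, e+9=n, r+10=b.

gguvnb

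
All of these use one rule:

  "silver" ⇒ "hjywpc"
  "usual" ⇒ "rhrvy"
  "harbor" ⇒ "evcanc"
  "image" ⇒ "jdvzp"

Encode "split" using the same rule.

s(18)→h(7) and i(8)→j(9) fit y≡5x+21 (mod 26); the inverse of 5 mod 26 is 21. This is an affine cipher: with a=0,…,z=25, each position x becomes (5x+21) mod 26.
On split: s(18)→5·18+21≡7=h; p(15)→5·15+21≡18=s; l(11)→5·11+21≡24=y; i(8)→5·8+21≡9=j; t(19)→5·19+21≡12=m (all mod 26).

hsyjm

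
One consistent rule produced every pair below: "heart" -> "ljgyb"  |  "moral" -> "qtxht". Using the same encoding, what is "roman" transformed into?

In heart: h→l is +4, e→j is +5, a→g is +6, r→y is +7 — the shift increases by 1 each position. Each letter shifts forward by (position + 4), i.e. 4, 5, 6, … — the shift grows by one for each successive letter.
For roman: r+4=v, o+5=t, m+6=s, a+7=h, n+8=v.

vtshv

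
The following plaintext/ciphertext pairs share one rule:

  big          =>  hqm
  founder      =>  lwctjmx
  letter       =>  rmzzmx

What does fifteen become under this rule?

lqlzmmt

The shift depends on letter class: consonant b→h is +6, but vowel i→q is +8. Vowels shift forward by 8 and consonants shift forward by 6.
Applying it to fifteen: f(cons)+6=l, i(vowel)+8=q, f(cons)+6=l, t(cons)+6=z, e(vowel)+8=m, e(vowel)+8=m, n(cons)+6=t.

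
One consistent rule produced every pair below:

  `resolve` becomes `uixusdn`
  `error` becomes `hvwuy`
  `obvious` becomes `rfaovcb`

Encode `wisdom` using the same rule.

Letter i (0-indexed) is shifted by i+3, so successive shifts are 3, 4, 5, ….
On wisdom: w+3=z, i+4=m, s+5=x, d+6=j, o+7=v, m+8=u.

zmxjvu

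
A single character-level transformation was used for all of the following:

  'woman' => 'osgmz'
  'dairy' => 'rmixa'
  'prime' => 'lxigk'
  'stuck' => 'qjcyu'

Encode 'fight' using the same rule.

w(22)→o(14) and o(14)→s(18) fit y≡19x+12 (mod 26); the inverse of 19 mod 26 is 11. Each letter's alphabet position (a=0..z=25) is mapped through 19·x+12 mod 26 — an affine cipher.
Applying it to fight: f(5)→19·5+12≡3=d; i(8)→19·8+12≡8=i; g(6)→19·6+12≡22=w; h(7)→19·7+12≡15=p; t(19)→19·19+12≡9=j (all mod 26).

diwpj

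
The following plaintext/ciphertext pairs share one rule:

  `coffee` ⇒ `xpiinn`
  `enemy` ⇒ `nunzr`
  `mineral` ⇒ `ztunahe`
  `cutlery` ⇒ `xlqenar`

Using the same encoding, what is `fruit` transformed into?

ialtq

c(2)→x(23) and o(14)→p(15) fit y≡21x+7 (mod 26); the inverse of 21 mod 26 is 5. Each letter's alphabet position (a=0..z=25) is mapped through 21·x+7 mod 26 — an affine cipher.
For fruit: f(5)→21·5+7≡8=i; r(17)→21·17+7≡0=a; u(20)→21·20+7≡11=l; i(8)→21·8+7≡19=t; t(19)→21·19+7≡16=q (all mod 26).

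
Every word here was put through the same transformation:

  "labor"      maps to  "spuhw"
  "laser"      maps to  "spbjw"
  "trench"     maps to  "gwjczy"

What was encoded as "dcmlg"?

input

l(11)→s(18) and a(0)→p(15) fit y≡5x+15 (mod 26); the inverse of 5 mod 26 is 21. Each letter's alphabet position (a=0..z=25) is mapped through 5·x+15 mod 26 — an affine cipher.
Undoing it on dcmlg: d(3)→21·(3−15)≡8=i; c(2)→21·(2−15)≡13=n; m(12)→21·(12−15)≡15=p; l(11)→21·(11−15)≡20=u; g(6)→21·(6−15)≡19=t (all mod 26).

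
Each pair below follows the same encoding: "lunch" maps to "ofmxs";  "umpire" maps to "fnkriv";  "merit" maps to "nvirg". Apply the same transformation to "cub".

xfy

Each pair mirrors across the alphabet (l↔o, u↔f, n↔m): positions sum to 25. Each letter is replaced by its mirror in the alphabet: a↔z, b↔y, c↔x, and so on (the Atbash cipher).
Applying it to cub: c↔x, u↔f, b↔y.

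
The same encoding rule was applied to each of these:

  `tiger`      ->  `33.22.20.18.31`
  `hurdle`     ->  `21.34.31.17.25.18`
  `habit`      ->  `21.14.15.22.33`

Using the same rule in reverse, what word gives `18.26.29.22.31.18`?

Each letter is replaced by its alphabet position (a=1..z=26) + 13.
Decoding 18.26.29.22.31.18: 18→(18−13)÷1=5=e, 26→(26−13)÷1=13=m, 29→(29−13)÷1=16=p, 22→(22−13)÷1=9=i, 31→(31−13)÷1=18=r, 18→(18−13)÷1=5=e.

empire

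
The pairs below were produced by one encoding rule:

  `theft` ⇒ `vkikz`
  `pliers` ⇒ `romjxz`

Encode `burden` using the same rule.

In theft: t→v is +2, h→k is +3, e→i is +4, f→k is +5 — the shift increases by 1 each position. Letter i (0-indexed) is shifted by i+2, so successive shifts are 2, 3, 4, ….
Applying it to burden: b+2=d, u+3=x, r+4=v, d+5=i, e+6=k, n+7=u.

dxviku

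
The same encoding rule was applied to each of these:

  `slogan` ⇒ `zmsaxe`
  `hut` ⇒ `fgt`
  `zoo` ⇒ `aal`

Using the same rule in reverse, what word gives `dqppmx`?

ladder

The output letters match the input read backwards, each shifted +12: slogan reversed is nagols. The word is reversed, then every letter is shifted forward by 12.
Reversing it on dqppmx: shift back: d−12=r, q−12=e, p−12=d, p−12=d, m−12=a, x−12=l → reddal; then reverse → ladder.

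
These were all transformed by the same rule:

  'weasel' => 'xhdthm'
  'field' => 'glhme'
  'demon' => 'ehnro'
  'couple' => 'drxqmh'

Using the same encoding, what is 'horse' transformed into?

irsth

Two shifts are in play — +3 for a/e/i/o/u, +1 for every other letter.
For horse: h(cons)+1=i, o(vowel)+3=r, r(cons)+1=s, s(cons)+1=t, e(vowel)+3=h.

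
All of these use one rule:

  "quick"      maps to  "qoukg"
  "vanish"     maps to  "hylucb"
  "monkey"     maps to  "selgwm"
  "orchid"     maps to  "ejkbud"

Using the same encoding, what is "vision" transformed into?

hucuel

q(16)→q(16) and u(20)→o(14) fit y≡19x+24 (mod 26); the inverse of 19 mod 26 is 11. Treating letters as 0–25, the rule is x ↦ 19x + 24 (mod 26).
Applying it to vision: v(21)→19·21+24≡7=h; i(8)→19·8+24≡20=u; s(18)→19·18+24≡2=c; i(8)→19·8+24≡20=u; o(14)→19·14+24≡4=e; n(13)→19·13+24≡11=l (all mod 26).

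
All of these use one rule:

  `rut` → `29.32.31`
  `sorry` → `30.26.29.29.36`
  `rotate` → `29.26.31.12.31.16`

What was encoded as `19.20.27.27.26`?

The number is (letter's place in the alphabet, a=1) + 11.
Undoing it on 19.20.27.27.26: 19→(19−11)÷1=8=h, 20→(20−11)÷1=9=i, 27→(27−11)÷1=16=p, 27→(27−11)÷1=16=p, 26→(26−11)÷1=15=o.

hippo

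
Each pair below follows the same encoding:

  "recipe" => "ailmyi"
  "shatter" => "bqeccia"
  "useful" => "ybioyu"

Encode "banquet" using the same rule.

The shift depends on letter class: consonant r→a is +9, but vowel e→i is +4. Vowels shift forward by 4 and consonants shift forward by 9.
On banquet: b(cons)+9=k, a(vowel)+4=e, n(cons)+9=w, q(cons)+9=z, u(vowel)+4=y, e(vowel)+4=i, t(cons)+9=c.

kewzyic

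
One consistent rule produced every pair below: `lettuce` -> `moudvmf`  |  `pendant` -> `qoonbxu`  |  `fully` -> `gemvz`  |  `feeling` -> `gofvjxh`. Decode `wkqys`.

Shifts by position in lettuce: pos 0: l→m (+1), pos 1: e→o (+10), pos 2: t→u (+1), pos 3: t→d (+10) — repeating every 2. A repeating key of period 2 is used — shifts +1, +10 over and over.
Undoing it on wkqys: w−1=v, k−10=a, q−1=p, y−10=o, s−1=r.

vapor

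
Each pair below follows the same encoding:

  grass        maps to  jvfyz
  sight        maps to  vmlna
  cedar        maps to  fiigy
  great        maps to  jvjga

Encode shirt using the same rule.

In grass: g→j is +3, r→v is +4, a→f is +5, s→y is +6 — the shift increases by 1 each position. Each letter shifts forward by (position + 3), i.e. 3, 4, 5, … — the shift grows by one for each successive letter.
For shirt: s+3=v, h+4=l, i+5=n, r+6=x, t+7=a.

vlnxa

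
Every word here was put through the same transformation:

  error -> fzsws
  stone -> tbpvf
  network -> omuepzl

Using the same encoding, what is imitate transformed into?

Shifts by position in error: pos 0: e→f (+1), pos 1: r→z (+8), pos 2: r→s (+1), pos 3: o→w (+8) — repeating every 2. A repeating key of period 2 is used — shifts +1, +8 over and over.
Applying it to imitate: i+1=j, m+8=u, i+1=j, t+8=b, a+1=b, t+8=b, e+1=f.

jujbbbf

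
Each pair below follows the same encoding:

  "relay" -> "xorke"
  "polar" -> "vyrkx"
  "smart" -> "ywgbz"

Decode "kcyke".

essay

Shifts by position in relay: pos 0: r→x (+6), pos 1: e→o (+10), pos 2: l→r (+6), pos 3: a→k (+10) — repeating every 2. The shifts repeat in a cycle of length 2: positions 0,1,… shift by +6, +10, then the pattern repeats.
Reversing it on kcyke: k−6=e, c−10=s, y−6=s, k−10=a, e−6=y.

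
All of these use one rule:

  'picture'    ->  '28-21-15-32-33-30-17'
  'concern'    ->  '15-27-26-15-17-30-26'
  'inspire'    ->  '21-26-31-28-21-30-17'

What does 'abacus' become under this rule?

13-14-13-15-33-31

p is letter #16 and maps to 28: an offset of 12. Each letter is replaced by its alphabet position (a=1..z=26) + 12.
On abacus: a=1→13, b=2→14, a=1→13, c=3→15, u=21→33, s=19→31.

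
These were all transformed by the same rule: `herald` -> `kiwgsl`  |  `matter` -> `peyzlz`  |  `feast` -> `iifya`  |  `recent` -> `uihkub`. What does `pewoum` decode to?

Each letter shifts forward by (position + 3), i.e. 3, 4, 5, … — the shift grows by one for each successive letter.
Reversing it on pewoum: p−3=m, e−4=a, w−5=r, o−6=i, u−7=n, m−8=e.

marine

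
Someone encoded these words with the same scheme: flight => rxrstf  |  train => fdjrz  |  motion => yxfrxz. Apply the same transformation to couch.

oxdot

Two shifts are in play — +9 for a/e/i/o/u, +12 for every other letter.
On couch: c(cons)+12=o, o(vowel)+9=x, u(vowel)+9=d, c(cons)+12=o, h(cons)+12=t.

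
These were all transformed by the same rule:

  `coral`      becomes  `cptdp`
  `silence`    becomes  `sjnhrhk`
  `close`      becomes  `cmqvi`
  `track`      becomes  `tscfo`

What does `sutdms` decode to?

strain

Letter i (0-indexed) is shifted by i+0, so successive shifts are 0, 1, 2, ….
Decoding sutdms: s−0=s, u−1=t, t−2=r, d−3=a, m−4=i, s−5=n.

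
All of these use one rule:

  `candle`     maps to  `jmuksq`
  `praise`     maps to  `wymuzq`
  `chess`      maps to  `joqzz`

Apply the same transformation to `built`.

Two shifts are in play — +12 for a/e/i/o/u, +7 for every other letter.
On built: b(cons)+7=i, u(vowel)+12=g, i(vowel)+12=u, l(cons)+7=s, t(cons)+7=a.

igusa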